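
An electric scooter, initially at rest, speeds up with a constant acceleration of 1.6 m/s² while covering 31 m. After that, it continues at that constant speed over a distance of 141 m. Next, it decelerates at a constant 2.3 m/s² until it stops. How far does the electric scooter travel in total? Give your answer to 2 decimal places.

193.57 m

Phase 1 (accelerating): v₀ = 0 m/s, a = 1.6 m/s².
v² = v₀² + 2aΔx = 0² + 2·1.6·31 = 99.2 → v = 9.96 m/s
t = (v − v₀)/a = (9.96 − 0)/1.6 = 6.22 s

Phase 2 (constant speed): v₀ = 9.96 m/s, a = 0 m/s².
Constant speed: t = d/v = 141/9.96 = 14.2 s

Phase 3 (decelerating): v₀ = 9.96 m/s, a = -2.3 m/s².
v = v₀ + at → t = (0 − 9.96) / -2.3 = 4.33 s
v² = v₀² + 2aΔx → Δx = (0² − 9.96²)/(2·-2.3) = 21.6 m
Total distance = 31.0 + 141 + 21.6 = 194 m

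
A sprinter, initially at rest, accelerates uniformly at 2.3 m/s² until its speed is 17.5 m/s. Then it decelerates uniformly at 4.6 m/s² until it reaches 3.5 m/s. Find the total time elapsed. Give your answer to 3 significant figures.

10.7 s

Phase 1 (accelerating): v₀ = 0 m/s, a = 2.3 m/s².
v = v₀ + at → t = (17.5 − 0) / 2.3 = 7.61 s
v² = v₀² + 2aΔx → Δx = (17.5² − 0²)/(2·2.3) = 66.6 m

Phase 2 (decelerating): v₀ = 17.5 m/s, a = -4.6 m/s².
v = v₀ + at → t = (3.5 − 17.5) / -4.6 = 3.04 s
v² = v₀² + 2aΔx → Δx = (3.5² − 17.5²)/(2·-4.6) = 32.0 m
Total time = 7.61 + 3.04 = 10.7 s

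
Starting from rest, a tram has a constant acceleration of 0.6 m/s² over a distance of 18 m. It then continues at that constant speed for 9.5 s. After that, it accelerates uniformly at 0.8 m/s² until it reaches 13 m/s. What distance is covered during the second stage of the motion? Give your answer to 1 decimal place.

44.2 m

Phase 1 (accelerating): v₀ = 0 m/s, a = 0.6 m/s².
v² = v₀² + 2aΔx = 0² + 2·0.6·18 = 21.6 → v = 4.65 m/s
t = (v − v₀)/a = (4.65 − 0)/0.6 = 7.75 s

Phase 2 (constant speed): v₀ = 4.65 m/s, a = 0 m/s².
v = v₀ + at = 4.65 + (0)(9.5) = 4.65 m/s
Δx = v₀t + ½at² = 4.65·9.5 + 0.5·0·9.5² = 44.2 m
Distance in phase 2 = 44.2 m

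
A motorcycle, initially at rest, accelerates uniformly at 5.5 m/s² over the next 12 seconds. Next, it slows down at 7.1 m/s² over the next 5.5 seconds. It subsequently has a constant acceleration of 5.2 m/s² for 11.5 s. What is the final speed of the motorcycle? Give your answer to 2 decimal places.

86.75 m/s

Phase 1 (accelerating): v₀ = 0 m/s, a = 5.5 m/s².
v = v₀ + at = 0 + (5.5)(12) = 66.0 m/s
Δx = v₀t + ½at² = 0·12 + 0.5·5.5·12² = 396 m

Phase 2 (decelerating): v₀ = 66.0 m/s, a = -7.1 m/s².
v = v₀ + at = 66.0 + (-7.1)(5.5) = 27.0 m/s
Δx = v₀t + ½at² = 66.0·5.5 + 0.5·-7.1·5.5² = 256 m

Phase 3 (accelerating): v₀ = 27.0 m/s, a = 5.2 m/s².
v = v₀ + at = 27.0 + (5.2)(11.5) = 86.8 m/s
Δx = v₀t + ½at² = 27.0·11.5 + 0.5·5.2·11.5² = 654 m
Final speed = 86.8 m/s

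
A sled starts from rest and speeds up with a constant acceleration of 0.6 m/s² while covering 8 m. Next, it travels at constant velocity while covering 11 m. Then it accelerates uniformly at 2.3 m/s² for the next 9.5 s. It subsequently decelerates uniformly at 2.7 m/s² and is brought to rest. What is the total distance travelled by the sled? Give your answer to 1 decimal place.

267.5 m

Phase 1 (accelerating): v₀ = 0 m/s, a = 0.6 m/s².
v² = v₀² + 2aΔx = 0² + 2·0.6·8 = 9.60 → v = 3.10 m/s
t = (v − v₀)/a = (3.10 − 0)/0.6 = 5.16 s

Phase 2 (constant speed): v₀ = 3.10 m/s, a = 0 m/s².
Constant speed: t = d/v = 11/3.10 = 3.55 s

Phase 3 (accelerating): v₀ = 3.10 m/s, a = 2.3 m/s².
v = v₀ + at = 3.10 + (2.3)(9.5) = 24.9 m/s
Δx = v₀t + ½at² = 3.10·9.5 + 0.5·2.3·9.5² = 133 m

Phase 4 (decelerating): v₀ = 24.9 m/s, a = -2.7 m/s².
v = v₀ + at → t = (0 − 24.9) / -2.7 = 9.24 s
v² = v₀² + 2aΔx → Δx = (0² − 24.9²)/(2·-2.7) = 115 m
Total distance = 8.00 + 11.0 + 133 + 115 = 267 m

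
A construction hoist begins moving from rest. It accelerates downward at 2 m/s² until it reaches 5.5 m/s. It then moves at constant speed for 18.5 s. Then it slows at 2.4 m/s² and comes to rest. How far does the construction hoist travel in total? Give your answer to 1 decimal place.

Phase 1 (accelerating): v₀ = 0 m/s, a = 2 m/s².
v = v₀ + at → t = (5.5 − 0) / 2 = 2.75 s
v² = v₀² + 2aΔx → Δx = (5.5² − 0²)/(2·2) = 7.56 m

Phase 2 (constant speed): v₀ = 5.50 m/s, a = 0 m/s².
v = v₀ + at = 5.50 + (0)(18.5) = 5.50 m/s
Δx = v₀t + ½at² = 5.50·18.5 + 0.5·0·18.5² = 102 m

Phase 3 (decelerating): v₀ = 5.50 m/s, a = -2.4 m/s².
v = v₀ + at → t = (0 − 5.50) / -2.4 = 2.29 s
v² = v₀² + 2aΔx → Δx = (0² − 5.50²)/(2·-2.4) = 6.30 m
Total distance = 7.56 + 102 + 6.30 = 116 m

115.6 m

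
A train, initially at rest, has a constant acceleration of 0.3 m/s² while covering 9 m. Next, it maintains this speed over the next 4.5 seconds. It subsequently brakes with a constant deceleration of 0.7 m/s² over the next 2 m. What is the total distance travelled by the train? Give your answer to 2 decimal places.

Phase 1 (accelerating): v₀ = 0 m/s, a = 0.3 m/s².
v² = v₀² + 2aΔx = 0² + 2·0.3·9 = 5.40 → v = 2.32 m/s
t = (v − v₀)/a = (2.32 − 0)/0.3 = 7.75 s

Phase 2 (constant speed): v₀ = 2.32 m/s, a = 0 m/s².
v = v₀ + at = 2.32 + (0)(4.5) = 2.32 m/s
Δx = v₀t + ½at² = 2.32·4.5 + 0.5·0·4.5² = 10.5 m

Phase 3 (decelerating): v₀ = 2.32 m/s, a = -0.7 m/s².
v² = v₀² + 2aΔx = 2.32² + 2·-0.7·2 = 2.60 → v = 1.61 m/s
t = (v − v₀)/a = (1.61 − 2.32)/-0.7 = 1.02 s
Total distance = 9.00 + 10.5 + 2.00 = 21.5 m

21.46 m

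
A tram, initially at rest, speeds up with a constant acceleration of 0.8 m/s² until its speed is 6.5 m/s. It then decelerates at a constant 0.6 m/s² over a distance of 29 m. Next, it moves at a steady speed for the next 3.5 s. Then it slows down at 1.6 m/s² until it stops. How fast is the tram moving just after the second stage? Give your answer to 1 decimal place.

2.7 m/s

Phase 1 (accelerating): v₀ = 0 m/s, a = 0.8 m/s².
v = v₀ + at → t = (6.5 − 0) / 0.8 = 8.12 s
v² = v₀² + 2aΔx → Δx = (6.5² − 0²)/(2·0.8) = 26.4 m

Phase 2 (decelerating): v₀ = 6.50 m/s, a = -0.6 m/s².
v² = v₀² + 2aΔx = 6.50² + 2·-0.6·29 = 7.45 → v = 2.73 m/s
t = (v − v₀)/a = (2.73 − 6.50)/-0.6 = 6.28 s
Speed at end of phase 2 = 2.73 m/s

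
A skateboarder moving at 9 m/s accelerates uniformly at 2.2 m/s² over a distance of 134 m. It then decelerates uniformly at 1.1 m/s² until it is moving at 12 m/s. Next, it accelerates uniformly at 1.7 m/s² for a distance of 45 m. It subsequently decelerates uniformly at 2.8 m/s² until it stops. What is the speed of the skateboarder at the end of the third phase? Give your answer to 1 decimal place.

Phase 1 (accelerating): v₀ = 9.00 m/s, a = 2.2 m/s².
v² = v₀² + 2aΔx = 9.00² + 2·2.2·134 = 671 → v = 25.9 m/s
t = (v − v₀)/a = (25.9 − 9.00)/2.2 = 7.68 s

Phase 2 (decelerating): v₀ = 25.9 m/s, a = -1.1 m/s².
v = v₀ + at → t = (12 − 25.9) / -1.1 = 12.6 s
v² = v₀² + 2aΔx → Δx = (12² − 25.9²)/(2·-1.1) = 239 m

Phase 3 (accelerating): v₀ = 12.0 m/s, a = 1.7 m/s².
v² = v₀² + 2aΔx = 12.0² + 2·1.7·45 = 297 → v = 17.2 m/s
t = (v − v₀)/a = (17.2 − 12.0)/1.7 = 3.08 s
Speed at end of phase 3 = 17.2 m/s

17.2 m/s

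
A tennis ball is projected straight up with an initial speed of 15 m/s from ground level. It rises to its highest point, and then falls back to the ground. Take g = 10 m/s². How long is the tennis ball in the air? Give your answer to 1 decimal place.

Phase 1 (rising): v₀ = 15.0 m/s, a = -10 m/s².
v = v₀ + at → t = (0 − 15.0) / -10 = 1.50 s
v² = v₀² + 2aΔx → Δx = (0² − 15.0²)/(2·-10) = 11.2 m

Phase 2 (falling): v₀ = 0 m/s, a = -10 m/s².
Falls 11.2 m from rest: t = √(2·11.2/10) = 1.50 s; v = g·t = 15.0 m/s.
Total time = 1.50 + 1.50 = 3.00 s

3.0 s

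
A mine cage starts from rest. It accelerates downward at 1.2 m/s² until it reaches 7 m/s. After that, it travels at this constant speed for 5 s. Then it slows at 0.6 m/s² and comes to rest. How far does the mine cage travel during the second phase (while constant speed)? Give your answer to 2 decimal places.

35.00 m

Phase 1 (accelerating): v₀ = 0 m/s, a = 1.2 m/s².
v = v₀ + at → t = (7 − 0) / 1.2 = 5.83 s
v² = v₀² + 2aΔx → Δx = (7² − 0²)/(2·1.2) = 20.4 m

Phase 2 (constant speed): v₀ = 7.00 m/s, a = 0 m/s².
v = v₀ + at = 7.00 + (0)(5) = 7.00 m/s
Δx = v₀t + ½at² = 7.00·5 + 0.5·0·5² = 35.0 m
Distance in phase 2 = 35.0 m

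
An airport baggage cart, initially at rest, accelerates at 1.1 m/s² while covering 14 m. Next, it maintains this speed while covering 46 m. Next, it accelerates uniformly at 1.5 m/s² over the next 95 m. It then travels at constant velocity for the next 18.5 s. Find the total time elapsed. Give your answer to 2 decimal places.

39.98 s

Phase 1 (accelerating): v₀ = 0 m/s, a = 1.1 m/s².
v² = v₀² + 2aΔx = 0² + 2·1.1·14 = 30.8 → v = 5.55 m/s
t = (v − v₀)/a = (5.55 − 0)/1.1 = 5.05 s

Phase 2 (constant speed): v₀ = 5.55 m/s, a = 0 m/s².
Constant speed: t = d/v = 46/5.55 = 8.29 s

Phase 3 (accelerating): v₀ = 5.55 m/s, a = 1.5 m/s².
v² = v₀² + 2aΔx = 5.55² + 2·1.5·95 = 316 → v = 17.8 m/s
t = (v − v₀)/a = (17.8 − 5.55)/1.5 = 8.15 s

Phase 4 (constant speed): v₀ = 17.8 m/s, a = 0 m/s².
v = v₀ + at = 17.8 + (0)(18.5) = 17.8 m/s
Δx = v₀t + ½at² = 17.8·18.5 + 0.5·0·18.5² = 329 m
Total time = 5.05 + 8.29 + 8.15 + 18.5 = 40.0 s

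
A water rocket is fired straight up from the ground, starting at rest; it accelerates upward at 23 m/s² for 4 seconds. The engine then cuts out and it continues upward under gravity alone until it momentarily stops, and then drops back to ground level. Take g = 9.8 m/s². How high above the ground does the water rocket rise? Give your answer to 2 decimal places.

615.84 m

Phase 1 (powered ascent): v₀ = 0 m/s, a = 23 m/s².
v = v₀ + at = 0 + (23)(4) = 92.0 m/s
Δx = v₀t + ½at² = 0·4 + 0.5·23·4² = 184 m

Phase 2 (coasting upward): v₀ = 92.0 m/s, a = -9.8 m/s².
v = v₀ + at → t = (0 − 92.0) / -9.8 = 9.39 s
v² = v₀² + 2aΔx → Δx = (0² − 92.0²)/(2·-9.8) = 432 m
Maximum height = 184 + 432 = 616 m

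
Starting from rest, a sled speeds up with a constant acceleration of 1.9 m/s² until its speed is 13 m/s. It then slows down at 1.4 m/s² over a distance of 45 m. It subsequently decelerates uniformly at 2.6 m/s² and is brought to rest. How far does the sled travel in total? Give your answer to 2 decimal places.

Phase 1 (accelerating): v₀ = 0 m/s, a = 1.9 m/s².
v = v₀ + at → t = (13 − 0) / 1.9 = 6.84 s
v² = v₀² + 2aΔx → Δx = (13² − 0²)/(2·1.9) = 44.5 m

Phase 2 (decelerating): v₀ = 13.0 m/s, a = -1.4 m/s².
v² = v₀² + 2aΔx = 13.0² + 2·-1.4·45 = 43.0 → v = 6.56 m/s
t = (v − v₀)/a = (6.56 − 13.0)/-1.4 = 4.60 s

Phase 3 (decelerating): v₀ = 6.56 m/s, a = -2.6 m/s².
v = v₀ + at → t = (0 − 6.56) / -2.6 = 2.52 s
v² = v₀² + 2aΔx → Δx = (0² − 6.56²)/(2·-2.6) = 8.27 m
Total distance = 44.5 + 45.0 + 8.27 = 97.7 m

97.74 m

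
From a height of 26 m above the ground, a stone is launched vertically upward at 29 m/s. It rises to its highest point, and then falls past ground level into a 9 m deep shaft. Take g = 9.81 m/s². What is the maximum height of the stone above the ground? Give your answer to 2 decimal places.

68.86 m

Phase 1 (rising): v₀ = 29.0 m/s, a = -9.81 m/s².
v = v₀ + at → t = (0 − 29.0) / -9.81 = 2.96 s
v² = v₀² + 2aΔx → Δx = (0² − 29.0²)/(2·-9.81) = 42.9 m
Maximum height = 26 + 42.9 = 68.9 m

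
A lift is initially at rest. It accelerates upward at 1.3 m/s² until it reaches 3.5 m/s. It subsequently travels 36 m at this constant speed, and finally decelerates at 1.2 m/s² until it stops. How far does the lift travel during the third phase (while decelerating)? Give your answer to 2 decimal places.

5.10 m

Phase 1 (accelerating): v₀ = 0 m/s, a = 1.3 m/s².
v = v₀ + at → t = (3.5 − 0) / 1.3 = 2.69 s
v² = v₀² + 2aΔx → Δx = (3.5² − 0²)/(2·1.3) = 4.71 m

Phase 2 (constant speed): v₀ = 3.50 m/s, a = 0 m/s².
Constant speed: t = d/v = 36/3.50 = 10.3 s

Phase 3 (decelerating): v₀ = 3.50 m/s, a = -1.2 m/s².
v = v₀ + at → t = (0 − 3.50) / -1.2 = 2.92 s
v² = v₀² + 2aΔx → Δx = (0² − 3.50²)/(2·-1.2) = 5.10 m
Distance in phase 3 = 5.10 m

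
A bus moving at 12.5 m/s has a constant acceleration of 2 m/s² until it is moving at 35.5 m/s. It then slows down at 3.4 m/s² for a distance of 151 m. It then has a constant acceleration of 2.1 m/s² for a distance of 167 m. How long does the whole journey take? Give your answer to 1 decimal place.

Phase 1 (accelerating): v₀ = 12.5 m/s, a = 2 m/s².
v = v₀ + at → t = (35.5 − 12.5) / 2 = 11.5 s
v² = v₀² + 2aΔx → Δx = (35.5² − 12.5²)/(2·2) = 276 m

Phase 2 (decelerating): v₀ = 35.5 m/s, a = -3.4 m/s².
v² = v₀² + 2aΔx = 35.5² + 2·-3.4·151 = 233 → v = 15.3 m/s
t = (v − v₀)/a = (15.3 − 35.5)/-3.4 = 5.95 s

Phase 3 (accelerating): v₀ = 15.3 m/s, a = 2.1 m/s².
v² = v₀² + 2aΔx = 15.3² + 2·2.1·167 = 935 → v = 30.6 m/s
t = (v − v₀)/a = (30.6 − 15.3)/2.1 = 7.28 s
Total time = 11.5 + 5.95 + 7.28 = 24.7 s

24.7 s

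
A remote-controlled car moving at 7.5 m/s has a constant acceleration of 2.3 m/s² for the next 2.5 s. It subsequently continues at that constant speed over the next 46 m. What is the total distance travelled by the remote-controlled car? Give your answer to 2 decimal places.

71.94 m

Phase 1 (accelerating): v₀ = 7.50 m/s, a = 2.3 m/s².
v = v₀ + at = 7.50 + (2.3)(2.5) = 13.2 m/s
Δx = v₀t + ½at² = 7.50·2.5 + 0.5·2.3·2.5² = 25.9 m

Phase 2 (constant speed): v₀ = 13.2 m/s, a = 0 m/s².
Constant speed: t = d/v = 46/13.2 = 3.47 s
Total distance = 25.9 + 46.0 = 71.9 m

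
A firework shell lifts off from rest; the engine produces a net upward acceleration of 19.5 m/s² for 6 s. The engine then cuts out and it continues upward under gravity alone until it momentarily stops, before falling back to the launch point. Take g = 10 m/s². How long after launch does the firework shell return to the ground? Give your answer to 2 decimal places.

32.09 s

Phase 1 (powered ascent): v₀ = 0 m/s, a = 19.5 m/s².
v = v₀ + at = 0 + (19.5)(6) = 117 m/s
Δx = v₀t + ½at² = 0·6 + 0.5·19.5·6² = 351 m

Phase 2 (coasting upward): v₀ = 117 m/s, a = -10 m/s².
v = v₀ + at → t = (0 − 117) / -10 = 11.7 s
v² = v₀² + 2aΔx → Δx = (0² − 117²)/(2·-10) = 684 m

Phase 3 (free fall): v₀ = 0 m/s, a = -10 m/s².
Falls 1040 m from rest: t = √(2·1040/10) = 14.4 s; v = g·t = 144 m/s.
Total time = 6.00 + 11.7 + 14.4 = 32.1 s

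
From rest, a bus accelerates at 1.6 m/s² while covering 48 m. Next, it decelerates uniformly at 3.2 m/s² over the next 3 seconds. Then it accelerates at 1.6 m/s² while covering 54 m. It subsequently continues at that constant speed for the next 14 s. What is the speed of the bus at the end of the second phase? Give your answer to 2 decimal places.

2.79 m/s

Phase 1 (accelerating): v₀ = 0 m/s, a = 1.6 m/s².
v² = v₀² + 2aΔx = 0² + 2·1.6·48 = 154 → v = 12.4 m/s
t = (v − v₀)/a = (12.4 − 0)/1.6 = 7.75 s

Phase 2 (decelerating): v₀ = 12.4 m/s, a = -3.2 m/s².
v = v₀ + at = 12.4 + (-3.2)(3) = 2.79 m/s
Δx = v₀t + ½at² = 12.4·3 + 0.5·-3.2·3² = 22.8 m
Speed at end of phase 2 = 2.79 m/s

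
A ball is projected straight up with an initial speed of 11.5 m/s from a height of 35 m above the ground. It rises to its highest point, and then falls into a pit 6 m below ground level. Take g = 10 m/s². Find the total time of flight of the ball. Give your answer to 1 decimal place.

4.2 s

Phase 1 (rising): v₀ = 11.5 m/s, a = -10 m/s².
v = v₀ + at → t = (0 − 11.5) / -10 = 1.15 s
v² = v₀² + 2aΔx → Δx = (0² − 11.5²)/(2·-10) = 6.61 m

Phase 2 (falling): v₀ = 0 m/s, a = -10 m/s².
Falls 47.6 m from rest: t = √(2·47.6/10) = 3.09 s; v = g·t = 30.9 m/s.
Total time = 1.15 + 3.09 = 4.24 s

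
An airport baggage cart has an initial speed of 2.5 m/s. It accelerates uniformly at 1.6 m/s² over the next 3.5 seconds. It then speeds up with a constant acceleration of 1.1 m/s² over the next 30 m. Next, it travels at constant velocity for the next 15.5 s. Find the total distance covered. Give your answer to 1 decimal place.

226.4 m

Phase 1 (accelerating): v₀ = 2.50 m/s, a = 1.6 m/s².
v = v₀ + at = 2.50 + (1.6)(3.5) = 8.10 m/s
Δx = v₀t + ½at² = 2.50·3.5 + 0.5·1.6·3.5² = 18.6 m

Phase 2 (accelerating): v₀ = 8.10 m/s, a = 1.1 m/s².
v² = v₀² + 2aΔx = 8.10² + 2·1.1·30 = 132 → v = 11.5 m/s
t = (v − v₀)/a = (11.5 − 8.10)/1.1 = 3.07 s

Phase 3 (constant speed): v₀ = 11.5 m/s, a = 0 m/s².
v = v₀ + at = 11.5 + (0)(15.5) = 11.5 m/s
Δx = v₀t + ½at² = 11.5·15.5 + 0.5·0·15.5² = 178 m
Total distance = 18.6 + 30.0 + 178 = 226 m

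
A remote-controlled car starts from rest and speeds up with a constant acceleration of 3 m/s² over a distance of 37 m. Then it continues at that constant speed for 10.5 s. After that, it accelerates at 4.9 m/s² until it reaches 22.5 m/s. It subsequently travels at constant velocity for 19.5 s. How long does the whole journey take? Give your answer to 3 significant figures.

Phase 1 (accelerating): v₀ = 0 m/s, a = 3 m/s².
v² = v₀² + 2aΔx = 0² + 2·3·37 = 222 → v = 14.9 m/s
t = (v − v₀)/a = (14.9 − 0)/3 = 4.97 s

Phase 2 (constant speed): v₀ = 14.9 m/s, a = 0 m/s².
v = v₀ + at = 14.9 + (0)(10.5) = 14.9 m/s
Δx = v₀t + ½at² = 14.9·10.5 + 0.5·0·10.5² = 156 m

Phase 3 (accelerating): v₀ = 14.9 m/s, a = 4.9 m/s².
v = v₀ + at → t = (22.5 − 14.9) / 4.9 = 1.55 s
v² = v₀² + 2aΔx → Δx = (22.5² − 14.9²)/(2·4.9) = 29.0 m

Phase 4 (constant speed): v₀ = 22.5 m/s, a = 0 m/s².
v = v₀ + at = 22.5 + (0)(19.5) = 22.5 m/s
Δx = v₀t + ½at² = 22.5·19.5 + 0.5·0·19.5² = 439 m
Total time = 4.97 + 10.5 + 1.55 + 19.5 = 36.5 s

36.5 s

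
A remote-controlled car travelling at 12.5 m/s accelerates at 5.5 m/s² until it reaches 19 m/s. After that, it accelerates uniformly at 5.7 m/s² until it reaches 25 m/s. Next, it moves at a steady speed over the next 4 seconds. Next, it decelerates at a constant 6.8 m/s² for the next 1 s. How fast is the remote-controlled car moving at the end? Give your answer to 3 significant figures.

Phase 1 (accelerating): v₀ = 12.5 m/s, a = 5.5 m/s².
v = v₀ + at → t = (19 − 12.5) / 5.5 = 1.18 s
v² = v₀² + 2aΔx → Δx = (19² − 12.5²)/(2·5.5) = 18.6 m

Phase 2 (accelerating): v₀ = 19.0 m/s, a = 5.7 m/s².
v = v₀ + at → t = (25 − 19.0) / 5.7 = 1.05 s
v² = v₀² + 2aΔx → Δx = (25² − 19.0²)/(2·5.7) = 23.2 m

Phase 3 (constant speed): v₀ = 25.0 m/s, a = 0 m/s².
v = v₀ + at = 25.0 + (0)(4) = 25.0 m/s
Δx = v₀t + ½at² = 25.0·4 + 0.5·0·4² = 100 m

Phase 4 (decelerating): v₀ = 25.0 m/s, a = -6.8 m/s².
v = v₀ + at = 25.0 + (-6.8)(1) = 18.2 m/s
Δx = v₀t + ½at² = 25.0·1 + 0.5·-6.8·1² = 21.6 m
Final speed = 18.2 m/s

18.2 m/s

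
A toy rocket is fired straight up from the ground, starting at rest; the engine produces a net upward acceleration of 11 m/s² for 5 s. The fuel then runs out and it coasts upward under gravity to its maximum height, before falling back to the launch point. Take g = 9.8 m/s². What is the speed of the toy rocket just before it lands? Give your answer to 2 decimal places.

Phase 1 (powered ascent): v₀ = 0 m/s, a = 11 m/s².
v = v₀ + at = 0 + (11)(5) = 55.0 m/s
Δx = v₀t + ½at² = 0·5 + 0.5·11·5² = 138 m

Phase 2 (coasting upward): v₀ = 55.0 m/s, a = -9.8 m/s².
v = v₀ + at → t = (0 − 55.0) / -9.8 = 5.61 s
v² = v₀² + 2aΔx → Δx = (0² − 55.0²)/(2·-9.8) = 154 m

Phase 3 (free fall): v₀ = 0 m/s, a = -9.8 m/s².
Falls 292 m from rest: t = √(2·292/9.8) = 7.72 s; v = g·t = 75.6 m/s.
Impact speed = 75.6 m/s

75.63 m/s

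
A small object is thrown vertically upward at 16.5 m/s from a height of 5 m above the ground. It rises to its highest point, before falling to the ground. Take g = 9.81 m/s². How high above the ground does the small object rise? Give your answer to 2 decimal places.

Phase 1 (rising): v₀ = 16.5 m/s, a = -9.81 m/s².
v = v₀ + at → t = (0 − 16.5) / -9.81 = 1.68 s
v² = v₀² + 2aΔx → Δx = (0² − 16.5²)/(2·-9.81) = 13.9 m
Maximum height = 5 + 13.9 = 18.9 m

18.88 m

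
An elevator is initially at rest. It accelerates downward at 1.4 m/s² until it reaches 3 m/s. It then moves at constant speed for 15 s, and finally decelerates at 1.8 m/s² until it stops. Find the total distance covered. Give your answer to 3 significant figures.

50.7 m

Phase 1 (accelerating): v₀ = 0 m/s, a = 1.4 m/s².
v = v₀ + at → t = (3 − 0) / 1.4 = 2.14 s
v² = v₀² + 2aΔx → Δx = (3² − 0²)/(2·1.4) = 3.21 m

Phase 2 (constant speed): v₀ = 3.00 m/s, a = 0 m/s².
v = v₀ + at = 3.00 + (0)(15) = 3.00 m/s
Δx = v₀t + ½at² = 3.00·15 + 0.5·0·15² = 45.0 m

Phase 3 (decelerating): v₀ = 3.00 m/s, a = -1.8 m/s².
v = v₀ + at → t = (0 − 3.00) / -1.8 = 1.67 s
v² = v₀² + 2aΔx → Δx = (0² − 3.00²)/(2·-1.8) = 2.50 m
Total distance = 3.21 + 45.0 + 2.50 = 50.7 m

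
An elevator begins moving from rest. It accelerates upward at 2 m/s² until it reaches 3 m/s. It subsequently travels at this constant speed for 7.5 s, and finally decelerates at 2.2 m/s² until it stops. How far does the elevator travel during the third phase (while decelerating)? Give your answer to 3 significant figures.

2.05 m

Phase 1 (accelerating): v₀ = 0 m/s, a = 2 m/s².
v = v₀ + at → t = (3 − 0) / 2 = 1.50 s
v² = v₀² + 2aΔx → Δx = (3² − 0²)/(2·2) = 2.25 m

Phase 2 (constant speed): v₀ = 3.00 m/s, a = 0 m/s².
v = v₀ + at = 3.00 + (0)(7.5) = 3.00 m/s
Δx = v₀t + ½at² = 3.00·7.5 + 0.5·0·7.5² = 22.5 m

Phase 3 (decelerating): v₀ = 3.00 m/s, a = -2.2 m/s².
v = v₀ + at → t = (0 − 3.00) / -2.2 = 1.36 s
v² = v₀² + 2aΔx → Δx = (0² − 3.00²)/(2·-2.2) = 2.05 m
Distance in phase 3 = 2.05 m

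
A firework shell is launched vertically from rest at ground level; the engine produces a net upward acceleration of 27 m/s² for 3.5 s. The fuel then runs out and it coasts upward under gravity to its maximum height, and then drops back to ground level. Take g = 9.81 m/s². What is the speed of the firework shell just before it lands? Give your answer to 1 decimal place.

110.3 m/s

Phase 1 (powered ascent): v₀ = 0 m/s, a = 27 m/s².
v = v₀ + at = 0 + (27)(3.5) = 94.5 m/s
Δx = v₀t + ½at² = 0·3.5 + 0.5·27·3.5² = 165 m

Phase 2 (coasting upward): v₀ = 94.5 m/s, a = -9.81 m/s².
v = v₀ + at → t = (0 − 94.5) / -9.81 = 9.63 s
v² = v₀² + 2aΔx → Δx = (0² − 94.5²)/(2·-9.81) = 455 m

Phase 3 (free fall): v₀ = 0 m/s, a = -9.81 m/s².
Falls 621 m from rest: t = √(2·621/9.81) = 11.2 s; v = g·t = 110 m/s.
Impact speed = 110 m/s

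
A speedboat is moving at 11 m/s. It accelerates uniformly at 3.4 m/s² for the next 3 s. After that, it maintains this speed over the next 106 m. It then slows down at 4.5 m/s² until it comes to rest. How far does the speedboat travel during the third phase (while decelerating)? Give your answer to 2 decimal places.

Phase 1 (accelerating): v₀ = 11.0 m/s, a = 3.4 m/s².
v = v₀ + at = 11.0 + (3.4)(3) = 21.2 m/s
Δx = v₀t + ½at² = 11.0·3 + 0.5·3.4·3² = 48.3 m

Phase 2 (constant speed): v₀ = 21.2 m/s, a = 0 m/s².
Constant speed: t = d/v = 106/21.2 = 5.00 s

Phase 3 (decelerating): v₀ = 21.2 m/s, a = -4.5 m/s².
v = v₀ + at → t = (0 − 21.2) / -4.5 = 4.71 s
v² = v₀² + 2aΔx → Δx = (0² − 21.2²)/(2·-4.5) = 49.9 m
Distance in phase 3 = 49.9 m

49.94 m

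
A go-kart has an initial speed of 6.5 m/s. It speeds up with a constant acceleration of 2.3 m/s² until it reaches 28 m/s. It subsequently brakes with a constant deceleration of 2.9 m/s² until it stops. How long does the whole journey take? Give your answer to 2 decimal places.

Phase 1 (accelerating): v₀ = 6.50 m/s, a = 2.3 m/s².
v = v₀ + at → t = (28 − 6.50) / 2.3 = 9.35 s
v² = v₀² + 2aΔx → Δx = (28² − 6.50²)/(2·2.3) = 161 m

Phase 2 (decelerating): v₀ = 28.0 m/s, a = -2.9 m/s².
v = v₀ + at → t = (0 − 28.0) / -2.9 = 9.66 s
v² = v₀² + 2aΔx → Δx = (0² − 28.0²)/(2·-2.9) = 135 m
Total time = 9.35 + 9.66 = 19.0 s

19.00 s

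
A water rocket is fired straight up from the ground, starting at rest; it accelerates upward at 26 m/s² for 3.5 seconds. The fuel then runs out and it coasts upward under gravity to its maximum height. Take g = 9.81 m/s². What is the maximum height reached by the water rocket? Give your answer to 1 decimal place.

Phase 1 (powered ascent): v₀ = 0 m/s, a = 26 m/s².
v = v₀ + at = 0 + (26)(3.5) = 91.0 m/s
Δx = v₀t + ½at² = 0·3.5 + 0.5·26·3.5² = 159 m

Phase 2 (coasting upward): v₀ = 91.0 m/s, a = -9.81 m/s².
v = v₀ + at → t = (0 − 91.0) / -9.81 = 9.28 s
v² = v₀² + 2aΔx → Δx = (0² − 91.0²)/(2·-9.81) = 422 m
Maximum height = 159 + 422 = 581 m

581.3 m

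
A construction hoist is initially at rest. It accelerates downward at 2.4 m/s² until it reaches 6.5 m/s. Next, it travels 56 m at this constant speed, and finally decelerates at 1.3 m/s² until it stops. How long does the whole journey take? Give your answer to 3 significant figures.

Phase 1 (accelerating): v₀ = 0 m/s, a = 2.4 m/s².
v = v₀ + at → t = (6.5 − 0) / 2.4 = 2.71 s
v² = v₀² + 2aΔx → Δx = (6.5² − 0²)/(2·2.4) = 8.80 m

Phase 2 (constant speed): v₀ = 6.50 m/s, a = 0 m/s².
Constant speed: t = d/v = 56/6.50 = 8.62 s

Phase 3 (decelerating): v₀ = 6.50 m/s, a = -1.3 m/s².
v = v₀ + at → t = (0 − 6.50) / -1.3 = 5.00 s
v² = v₀² + 2aΔx → Δx = (0² − 6.50²)/(2·-1.3) = 16.2 m
Total time = 2.71 + 8.62 + 5.00 = 16.3 s

16.3 s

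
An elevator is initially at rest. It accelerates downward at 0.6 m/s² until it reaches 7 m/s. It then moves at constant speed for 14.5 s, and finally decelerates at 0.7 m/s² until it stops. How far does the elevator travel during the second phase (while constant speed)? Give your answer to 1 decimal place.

Phase 1 (accelerating): v₀ = 0 m/s, a = 0.6 m/s².
v = v₀ + at → t = (7 − 0) / 0.6 = 11.7 s
v² = v₀² + 2aΔx → Δx = (7² − 0²)/(2·0.6) = 40.8 m

Phase 2 (constant speed): v₀ = 7.00 m/s, a = 0 m/s².
v = v₀ + at = 7.00 + (0)(14.5) = 7.00 m/s
Δx = v₀t + ½at² = 7.00·14.5 + 0.5·0·14.5² = 102 m
Distance in phase 2 = 102 m

101.5 m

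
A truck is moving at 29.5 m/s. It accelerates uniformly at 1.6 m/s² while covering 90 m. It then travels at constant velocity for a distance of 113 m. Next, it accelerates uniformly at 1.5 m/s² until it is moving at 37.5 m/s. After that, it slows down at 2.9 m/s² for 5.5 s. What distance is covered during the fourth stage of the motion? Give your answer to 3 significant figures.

Phase 1 (accelerating): v₀ = 29.5 m/s, a = 1.6 m/s².
v² = v₀² + 2aΔx = 29.5² + 2·1.6·90 = 1160 → v = 34.0 m/s
t = (v − v₀)/a = (34.0 − 29.5)/1.6 = 2.83 s

Phase 2 (constant speed): v₀ = 34.0 m/s, a = 0 m/s².
Constant speed: t = d/v = 113/34.0 = 3.32 s

Phase 3 (accelerating): v₀ = 34.0 m/s, a = 1.5 m/s².
v = v₀ + at → t = (37.5 − 34.0) / 1.5 = 2.31 s
v² = v₀² + 2aΔx → Δx = (37.5² − 34.0²)/(2·1.5) = 82.7 m

Phase 4 (decelerating): v₀ = 37.5 m/s, a = -2.9 m/s².
v = v₀ + at = 37.5 + (-2.9)(5.5) = 21.6 m/s
Δx = v₀t + ½at² = 37.5·5.5 + 0.5·-2.9·5.5² = 162 m
Distance in phase 4 = 162 m

162 m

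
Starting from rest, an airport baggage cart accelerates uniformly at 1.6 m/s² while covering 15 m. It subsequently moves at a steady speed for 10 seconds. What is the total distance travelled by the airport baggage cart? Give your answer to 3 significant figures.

84.3 m

Phase 1 (accelerating): v₀ = 0 m/s, a = 1.6 m/s².
v² = v₀² + 2aΔx = 0² + 2·1.6·15 = 48.0 → v = 6.93 m/s
t = (v − v₀)/a = (6.93 − 0)/1.6 = 4.33 s

Phase 2 (constant speed): v₀ = 6.93 m/s, a = 0 m/s².
v = v₀ + at = 6.93 + (0)(10) = 6.93 m/s
Δx = v₀t + ½at² = 6.93·10 + 0.5·0·10² = 69.3 m
Total distance = 15.0 + 69.3 = 84.3 m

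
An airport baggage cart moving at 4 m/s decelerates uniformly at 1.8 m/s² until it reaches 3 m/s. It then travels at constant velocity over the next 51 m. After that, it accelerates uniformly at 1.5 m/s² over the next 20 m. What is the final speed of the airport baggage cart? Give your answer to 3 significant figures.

8.31 m/s

Phase 1 (decelerating): v₀ = 4.00 m/s, a = -1.8 m/s².
v = v₀ + at → t = (3 − 4.00) / -1.8 = 0.556 s
v² = v₀² + 2aΔx → Δx = (3² − 4.00²)/(2·-1.8) = 1.94 m

Phase 2 (constant speed): v₀ = 3.00 m/s, a = 0 m/s².
Constant speed: t = d/v = 51/3.00 = 17.0 s

Phase 3 (accelerating): v₀ = 3.00 m/s, a = 1.5 m/s².
v² = v₀² + 2aΔx = 3.00² + 2·1.5·20 = 69.0 → v = 8.31 m/s
t = (v − v₀)/a = (8.31 − 3.00)/1.5 = 3.54 s
Final speed = 8.31 m/s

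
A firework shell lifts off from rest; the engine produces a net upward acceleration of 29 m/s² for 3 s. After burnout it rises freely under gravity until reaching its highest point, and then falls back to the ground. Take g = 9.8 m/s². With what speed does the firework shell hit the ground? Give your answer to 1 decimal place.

Phase 1 (powered ascent): v₀ = 0 m/s, a = 29 m/s².
v = v₀ + at = 0 + (29)(3) = 87.0 m/s
Δx = v₀t + ½at² = 0·3 + 0.5·29·3² = 130 m

Phase 2 (coasting upward): v₀ = 87.0 m/s, a = -9.8 m/s².
v = v₀ + at → t = (0 − 87.0) / -9.8 = 8.88 s
v² = v₀² + 2aΔx → Δx = (0² − 87.0²)/(2·-9.8) = 386 m

Phase 3 (free fall): v₀ = 0 m/s, a = -9.8 m/s².
Falls 517 m from rest: t = √(2·517/9.8) = 10.3 s; v = g·t = 101 m/s.
Impact speed = 101 m/s

100.6 m/s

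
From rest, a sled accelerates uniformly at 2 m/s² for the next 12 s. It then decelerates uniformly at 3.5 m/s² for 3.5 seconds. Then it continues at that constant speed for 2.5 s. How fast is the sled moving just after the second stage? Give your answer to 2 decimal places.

Phase 1 (accelerating): v₀ = 0 m/s, a = 2 m/s².
v = v₀ + at = 0 + (2)(12) = 24.0 m/s
Δx = v₀t + ½at² = 0·12 + 0.5·2·12² = 144 m

Phase 2 (decelerating): v₀ = 24.0 m/s, a = -3.5 m/s².
v = v₀ + at = 24.0 + (-3.5)(3.5) = 11.8 m/s
Δx = v₀t + ½at² = 24.0·3.5 + 0.5·-3.5·3.5² = 62.6 m
Speed at end of phase 2 = 11.8 m/s

11.75 m/s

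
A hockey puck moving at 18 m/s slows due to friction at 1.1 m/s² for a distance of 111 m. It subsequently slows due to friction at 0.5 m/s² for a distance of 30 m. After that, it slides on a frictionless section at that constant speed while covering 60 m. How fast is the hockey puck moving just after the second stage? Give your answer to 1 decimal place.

7.1 m/s

Phase 1 (decelerating): v₀ = 18.0 m/s, a = -1.1 m/s².
v² = v₀² + 2aΔx = 18.0² + 2·-1.1·111 = 79.8 → v = 8.93 m/s
t = (v − v₀)/a = (8.93 − 18.0)/-1.1 = 8.24 s

Phase 2 (decelerating): v₀ = 8.93 m/s, a = -0.5 m/s².
v² = v₀² + 2aΔx = 8.93² + 2·-0.5·30 = 49.8 → v = 7.06 m/s
t = (v − v₀)/a = (7.06 − 8.93)/-0.5 = 3.75 s
Speed at end of phase 2 = 7.06 m/s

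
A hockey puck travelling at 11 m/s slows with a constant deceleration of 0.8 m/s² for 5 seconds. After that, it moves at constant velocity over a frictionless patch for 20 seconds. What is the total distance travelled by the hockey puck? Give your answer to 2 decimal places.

185.00 m

Phase 1 (decelerating): v₀ = 11.0 m/s, a = -0.8 m/s².
v = v₀ + at = 11.0 + (-0.8)(5) = 7.00 m/s
Δx = v₀t + ½at² = 11.0·5 + 0.5·-0.8·5² = 45.0 m

Phase 2 (constant speed): v₀ = 7.00 m/s, a = 0 m/s².
v = v₀ + at = 7.00 + (0)(20) = 7.00 m/s
Δx = v₀t + ½at² = 7.00·20 + 0.5·0·20² = 140 m
Total distance = 45.0 + 140 = 185 m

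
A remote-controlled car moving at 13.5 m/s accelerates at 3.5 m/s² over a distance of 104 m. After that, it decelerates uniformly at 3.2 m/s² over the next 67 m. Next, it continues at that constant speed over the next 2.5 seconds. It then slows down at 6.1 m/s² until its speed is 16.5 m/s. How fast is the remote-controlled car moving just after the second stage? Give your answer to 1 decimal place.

21.9 m/s

Phase 1 (accelerating): v₀ = 13.5 m/s, a = 3.5 m/s².
v² = v₀² + 2aΔx = 13.5² + 2·3.5·104 = 910 → v = 30.2 m/s
t = (v − v₀)/a = (30.2 − 13.5)/3.5 = 4.76 s

Phase 2 (decelerating): v₀ = 30.2 m/s, a = -3.2 m/s².
v² = v₀² + 2aΔx = 30.2² + 2·-3.2·67 = 481 → v = 21.9 m/s
t = (v − v₀)/a = (21.9 − 30.2)/-3.2 = 2.57 s
Speed at end of phase 2 = 21.9 m/s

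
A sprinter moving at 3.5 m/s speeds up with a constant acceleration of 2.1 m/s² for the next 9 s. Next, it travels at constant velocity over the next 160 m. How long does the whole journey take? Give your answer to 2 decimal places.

Phase 1 (accelerating): v₀ = 3.50 m/s, a = 2.1 m/s².
v = v₀ + at = 3.50 + (2.1)(9) = 22.4 m/s
Δx = v₀t + ½at² = 3.50·9 + 0.5·2.1·9² = 117 m

Phase 2 (constant speed): v₀ = 22.4 m/s, a = 0 m/s².
Constant speed: t = d/v = 160/22.4 = 7.14 s
Total time = 9.00 + 7.14 = 16.1 s

16.14 s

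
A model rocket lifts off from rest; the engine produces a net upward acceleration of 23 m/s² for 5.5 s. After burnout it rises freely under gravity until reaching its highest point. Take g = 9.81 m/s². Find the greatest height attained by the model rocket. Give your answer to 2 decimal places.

1163.48 m

Phase 1 (powered ascent): v₀ = 0 m/s, a = 23 m/s².
v = v₀ + at = 0 + (23)(5.5) = 126 m/s
Δx = v₀t + ½at² = 0·5.5 + 0.5·23·5.5² = 348 m

Phase 2 (coasting upward): v₀ = 126 m/s, a = -9.81 m/s².
v = v₀ + at → t = (0 − 126) / -9.81 = 12.9 s
v² = v₀² + 2aΔx → Δx = (0² − 126²)/(2·-9.81) = 816 m
Maximum height = 348 + 816 = 1160 m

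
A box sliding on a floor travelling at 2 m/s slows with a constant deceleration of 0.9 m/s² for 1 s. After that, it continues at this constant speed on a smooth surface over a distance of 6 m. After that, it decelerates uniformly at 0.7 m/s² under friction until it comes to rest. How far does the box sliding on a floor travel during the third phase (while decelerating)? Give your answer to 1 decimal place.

0.9 m

Phase 1 (decelerating): v₀ = 2.00 m/s, a = -0.9 m/s².
v = v₀ + at = 2.00 + (-0.9)(1) = 1.10 m/s
Δx = v₀t + ½at² = 2.00·1 + 0.5·-0.9·1² = 1.55 m

Phase 2 (constant speed): v₀ = 1.10 m/s, a = 0 m/s².
Constant speed: t = d/v = 6/1.10 = 5.45 s

Phase 3 (decelerating): v₀ = 1.10 m/s, a = -0.7 m/s².
v = v₀ + at → t = (0 − 1.10) / -0.7 = 1.57 s
v² = v₀² + 2aΔx → Δx = (0² − 1.10²)/(2·-0.7) = 0.864 m
Distance in phase 3 = 0.864 m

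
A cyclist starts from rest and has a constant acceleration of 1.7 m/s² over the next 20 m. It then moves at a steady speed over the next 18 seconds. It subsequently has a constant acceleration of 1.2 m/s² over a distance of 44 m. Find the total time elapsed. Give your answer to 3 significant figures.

Phase 1 (accelerating): v₀ = 0 m/s, a = 1.7 m/s².
v² = v₀² + 2aΔx = 0² + 2·1.7·20 = 68.0 → v = 8.25 m/s
t = (v − v₀)/a = (8.25 − 0)/1.7 = 4.85 s

Phase 2 (constant speed): v₀ = 8.25 m/s, a = 0 m/s².
v = v₀ + at = 8.25 + (0)(18) = 8.25 m/s
Δx = v₀t + ½at² = 8.25·18 + 0.5·0·18² = 148 m

Phase 3 (accelerating): v₀ = 8.25 m/s, a = 1.2 m/s².
v² = v₀² + 2aΔx = 8.25² + 2·1.2·44 = 174 → v = 13.2 m/s
t = (v − v₀)/a = (13.2 − 8.25)/1.2 = 4.11 s
Total time = 4.85 + 18.0 + 4.11 = 27.0 s

27.0 s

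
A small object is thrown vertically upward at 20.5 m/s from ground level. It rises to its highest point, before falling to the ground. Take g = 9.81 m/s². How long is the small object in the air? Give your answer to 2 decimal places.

Phase 1 (rising): v₀ = 20.5 m/s, a = -9.81 m/s².
v = v₀ + at → t = (0 − 20.5) / -9.81 = 2.09 s
v² = v₀² + 2aΔx → Δx = (0² − 20.5²)/(2·-9.81) = 21.4 m

Phase 2 (falling): v₀ = 0 m/s, a = -9.81 m/s².
Falls 21.4 m from rest: t = √(2·21.4/9.81) = 2.09 s; v = g·t = 20.5 m/s.
Total time = 2.09 + 2.09 = 4.18 s

4.18 s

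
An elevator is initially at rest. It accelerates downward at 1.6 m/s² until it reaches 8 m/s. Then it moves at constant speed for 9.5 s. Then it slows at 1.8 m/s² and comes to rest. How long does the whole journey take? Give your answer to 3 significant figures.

Phase 1 (accelerating): v₀ = 0 m/s, a = 1.6 m/s².
v = v₀ + at → t = (8 − 0) / 1.6 = 5.00 s
v² = v₀² + 2aΔx → Δx = (8² − 0²)/(2·1.6) = 20.0 m

Phase 2 (constant speed): v₀ = 8.00 m/s, a = 0 m/s².
v = v₀ + at = 8.00 + (0)(9.5) = 8.00 m/s
Δx = v₀t + ½at² = 8.00·9.5 + 0.5·0·9.5² = 76.0 m

Phase 3 (decelerating): v₀ = 8.00 m/s, a = -1.8 m/s².
v = v₀ + at → t = (0 − 8.00) / -1.8 = 4.44 s
v² = v₀² + 2aΔx → Δx = (0² − 8.00²)/(2·-1.8) = 17.8 m
Total time = 5.00 + 9.50 + 4.44 = 18.9 s

18.9 s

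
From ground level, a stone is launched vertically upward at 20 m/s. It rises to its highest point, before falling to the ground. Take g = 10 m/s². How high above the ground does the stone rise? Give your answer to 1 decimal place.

Phase 1 (rising): v₀ = 20.0 m/s, a = -10 m/s².
v = v₀ + at → t = (0 − 20.0) / -10 = 2.00 s
v² = v₀² + 2aΔx → Δx = (0² − 20.0²)/(2·-10) = 20.0 m
Maximum height = 20.0 m

20.0 m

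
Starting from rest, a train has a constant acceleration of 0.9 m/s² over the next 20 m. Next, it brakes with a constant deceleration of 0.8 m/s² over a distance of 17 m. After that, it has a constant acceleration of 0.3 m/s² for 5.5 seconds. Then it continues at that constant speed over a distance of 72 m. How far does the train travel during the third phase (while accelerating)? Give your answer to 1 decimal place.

20.9 m

Phase 1 (accelerating): v₀ = 0 m/s, a = 0.9 m/s².
v² = v₀² + 2aΔx = 0² + 2·0.9·20 = 36.0 → v = 6.00 m/s
t = (v − v₀)/a = (6.00 − 0)/0.9 = 6.67 s

Phase 2 (decelerating): v₀ = 6.00 m/s, a = -0.8 m/s².
v² = v₀² + 2aΔx = 6.00² + 2·-0.8·17 = 8.80 → v = 2.97 m/s
t = (v − v₀)/a = (2.97 − 6.00)/-0.8 = 3.79 s

Phase 3 (accelerating): v₀ = 2.97 m/s, a = 0.3 m/s².
v = v₀ + at = 2.97 + (0.3)(5.5) = 4.62 m/s
Δx = v₀t + ½at² = 2.97·5.5 + 0.5·0.3·5.5² = 20.9 m
Distance in phase 3 = 20.9 m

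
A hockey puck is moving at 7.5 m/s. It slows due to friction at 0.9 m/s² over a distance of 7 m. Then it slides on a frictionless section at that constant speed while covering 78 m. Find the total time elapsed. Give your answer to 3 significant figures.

Phase 1 (decelerating): v₀ = 7.50 m/s, a = -0.9 m/s².
v² = v₀² + 2aΔx = 7.50² + 2·-0.9·7 = 43.6 → v = 6.61 m/s
t = (v − v₀)/a = (6.61 − 7.50)/-0.9 = 0.992 s

Phase 2 (constant speed): v₀ = 6.61 m/s, a = 0 m/s².
Constant speed: t = d/v = 78/6.61 = 11.8 s
Total time = 0.992 + 11.8 = 12.8 s

12.8 s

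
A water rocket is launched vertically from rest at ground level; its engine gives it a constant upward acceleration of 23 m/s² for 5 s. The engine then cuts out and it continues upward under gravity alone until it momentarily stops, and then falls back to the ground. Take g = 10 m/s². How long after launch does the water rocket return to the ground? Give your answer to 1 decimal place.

Phase 1 (powered ascent): v₀ = 0 m/s, a = 23 m/s².
v = v₀ + at = 0 + (23)(5) = 115 m/s
Δx = v₀t + ½at² = 0·5 + 0.5·23·5² = 288 m

Phase 2 (coasting upward): v₀ = 115 m/s, a = -10 m/s².
v = v₀ + at → t = (0 − 115) / -10 = 11.5 s
v² = v₀² + 2aΔx → Δx = (0² − 115²)/(2·-10) = 661 m

Phase 3 (free fall): v₀ = 0 m/s, a = -10 m/s².
Falls 949 m from rest: t = √(2·949/10) = 13.8 s; v = g·t = 138 m/s.
Total time = 5.00 + 11.5 + 13.8 = 30.3 s

30.3 s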